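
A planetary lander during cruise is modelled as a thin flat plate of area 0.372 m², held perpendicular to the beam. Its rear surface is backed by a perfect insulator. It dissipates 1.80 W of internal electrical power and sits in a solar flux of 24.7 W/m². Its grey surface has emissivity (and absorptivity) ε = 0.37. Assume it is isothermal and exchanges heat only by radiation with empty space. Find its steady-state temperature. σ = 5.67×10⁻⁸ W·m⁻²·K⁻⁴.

At steady state, absorbed solar power + internal power = radiated power.
Absorbed: α·S·A_cross = 0.37·24.7·0.3720 = 3.400 W (cross-section A).
Total input = 3.400 + 1.80 = 5.200 W.
Radiated: εσ·A_surf·T⁴ with A_surf = A = 0.3720 m².
T⁴ = 5.200/(0.37·5.67×10⁻⁸·0.3720) = 6.663×10⁸ K⁴.

T ≈ 161 K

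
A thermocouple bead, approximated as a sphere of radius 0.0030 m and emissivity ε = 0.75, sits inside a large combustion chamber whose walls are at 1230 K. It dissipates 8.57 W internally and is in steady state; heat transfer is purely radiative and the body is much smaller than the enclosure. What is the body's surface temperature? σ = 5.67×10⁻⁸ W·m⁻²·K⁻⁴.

For a small grey body in a large enclosure, net radiated power = εσA(T⁴ − T_w⁴).
Steady state: P = εσA(T⁴ − T_w⁴) with A = 4πr² = 1.131×10⁻⁴ m².
T⁴ = P/(εσA) + T_w⁴ = 8.57/(0.75·5.67×10⁻⁸·1.131×10⁻⁴) + (1230)⁴
    = 1.782×10¹² + 2.289×10¹² = 4.071×10¹² K⁴.

T ≈ 1420 K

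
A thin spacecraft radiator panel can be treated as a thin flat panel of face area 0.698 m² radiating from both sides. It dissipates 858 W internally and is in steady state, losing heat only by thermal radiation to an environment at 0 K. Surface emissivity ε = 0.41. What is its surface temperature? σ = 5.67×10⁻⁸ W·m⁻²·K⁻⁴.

Steady state: internal power = radiated power, P = εσA T⁴.
Radiating area A = 2·0.698 = 1.396 m².
T⁴ = P/(εσA) = 858/(0.41·5.67×10⁻⁸·1.396) = 2.644×10¹⁰ K⁴.
T = (2.644×10¹⁰)^(1/4).

T ≈ 403 K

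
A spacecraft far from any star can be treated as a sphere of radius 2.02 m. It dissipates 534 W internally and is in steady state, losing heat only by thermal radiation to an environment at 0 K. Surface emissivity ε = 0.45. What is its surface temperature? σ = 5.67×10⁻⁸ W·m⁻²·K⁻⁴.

T ≈ 142 K

Steady state: internal power = radiated power, P = εσA T⁴.
Radiating area A = 4πr² = 51.28 m².
T⁴ = P/(εσA) = 534/(0.45·5.67×10⁻⁸·51.28) = 4.082×10⁸ K⁴.
T = (4.082×10⁸)^(1/4).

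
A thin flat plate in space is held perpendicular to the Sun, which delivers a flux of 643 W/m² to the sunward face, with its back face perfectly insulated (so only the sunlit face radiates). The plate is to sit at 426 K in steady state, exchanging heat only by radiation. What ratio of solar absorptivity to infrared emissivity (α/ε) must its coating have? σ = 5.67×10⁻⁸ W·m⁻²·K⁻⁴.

α/ε ≈ 2.90

Balance: αS·A = εσ·1A·T⁴ ⇒ α/ε = σT⁴/S.
α/ε = 5.67×10⁻⁸·(426)⁴/643 = 5.67×10⁻⁸·3.293×10¹⁰/643.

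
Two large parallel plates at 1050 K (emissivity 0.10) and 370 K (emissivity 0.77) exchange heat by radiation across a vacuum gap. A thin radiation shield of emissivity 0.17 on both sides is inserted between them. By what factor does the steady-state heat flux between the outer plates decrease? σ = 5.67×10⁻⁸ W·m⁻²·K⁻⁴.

Without shield: q₀ = σΔ(T⁴)/(1/ε₁+1/ε₂−1) with denominator 10.30.
With shield the two gaps are in series; the resistances add: (1/ε₁+1/ε_s−1)+(1/ε_s+1/ε₂−1) = 14.88+6.181 = 21.06.
Heat-flux ratio q₀/q = 21.06/10.30.

factor ≈ 2.05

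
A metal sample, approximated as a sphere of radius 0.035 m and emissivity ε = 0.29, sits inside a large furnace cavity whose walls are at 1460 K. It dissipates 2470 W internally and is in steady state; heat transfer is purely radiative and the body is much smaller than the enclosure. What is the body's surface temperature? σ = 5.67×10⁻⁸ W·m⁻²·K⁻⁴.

For a small grey body in a large enclosure, net radiated power = εσA(T⁴ − T_w⁴).
Steady state: P = εσA(T⁴ − T_w⁴) with A = 4πr² = 0.01539 m².
T⁴ = P/(εσA) + T_w⁴ = 2470/(0.29·5.67×10⁻⁸·0.01539) + (1460)⁴
    = 9.758×10¹² + 4.544×10¹² = 1.430×10¹³ K⁴.

T ≈ 1940 K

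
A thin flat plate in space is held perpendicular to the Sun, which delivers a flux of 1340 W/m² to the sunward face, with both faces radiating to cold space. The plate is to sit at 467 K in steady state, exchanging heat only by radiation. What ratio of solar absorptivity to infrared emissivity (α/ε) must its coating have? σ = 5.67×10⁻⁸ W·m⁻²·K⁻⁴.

α/ε ≈ 4.03

Balance: αS·A = εσ·2A·T⁴ ⇒ α/ε = 2σT⁴/S.
α/ε = 2·5.67×10⁻⁸·(467)⁴/1340 = 2·5.67×10⁻⁸·4.756×10¹⁰/1340.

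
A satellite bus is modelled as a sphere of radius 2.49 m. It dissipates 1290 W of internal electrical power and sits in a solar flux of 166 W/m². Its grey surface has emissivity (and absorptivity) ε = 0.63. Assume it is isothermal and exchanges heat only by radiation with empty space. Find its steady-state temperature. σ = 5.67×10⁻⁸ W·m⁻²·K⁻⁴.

T ≈ 186 K

At steady state, absorbed solar power + internal power = radiated power.
Absorbed: α·S·A_cross = 0.63·166·19.48 = 2037 W (cross-section πr²).
Total input = 2037 + 1290 = 3327 W.
Radiated: εσ·A_surf·T⁴ with A_surf = 4πr² = 77.91 m².
T⁴ = 3327/(0.63·5.67×10⁻⁸·77.91) = 1.195×10⁹ K⁴.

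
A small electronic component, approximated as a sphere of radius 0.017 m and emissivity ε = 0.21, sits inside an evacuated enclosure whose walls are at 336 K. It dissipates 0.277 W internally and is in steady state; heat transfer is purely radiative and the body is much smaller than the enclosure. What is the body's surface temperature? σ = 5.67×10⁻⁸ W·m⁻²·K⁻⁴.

For a small grey body in a large enclosure, net radiated power = εσA(T⁴ − T_w⁴).
Steady state: P = εσA(T⁴ − T_w⁴) with A = 4πr² = 0.003632 m².
T⁴ = P/(εσA) + T_w⁴ = 0.277/(0.21·5.67×10⁻⁸·0.003632) + (336)⁴
    = 6.406×10⁹ + 1.275×10¹⁰ = 1.915×10¹⁰ K⁴.

T ≈ 372 K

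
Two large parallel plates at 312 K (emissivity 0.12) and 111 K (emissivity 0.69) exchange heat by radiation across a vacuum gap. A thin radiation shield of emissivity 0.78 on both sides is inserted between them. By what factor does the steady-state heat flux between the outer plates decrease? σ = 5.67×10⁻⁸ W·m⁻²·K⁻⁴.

factor ≈ 1.18

Without shield: q₀ = σΔ(T⁴)/(1/ε₁+1/ε₂−1) with denominator 8.783.
With shield the two gaps are in series; the resistances add: (1/ε₁+1/ε_s−1)+(1/ε_s+1/ε₂−1) = 8.615+1.731 = 10.35.
Heat-flux ratio q₀/q = 10.35/8.783.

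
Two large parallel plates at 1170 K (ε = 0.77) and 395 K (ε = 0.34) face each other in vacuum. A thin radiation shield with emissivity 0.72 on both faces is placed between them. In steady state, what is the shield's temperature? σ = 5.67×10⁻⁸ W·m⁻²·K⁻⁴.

In steady state the net flux on the hot side equals that on the cold side.
σ(T₁⁴−T_s⁴)/D₁ = σ(T_s⁴−T₂⁴)/D₂, with D₁ = 1/ε₁+1/ε_s−1 = 1.688, D₂ = 1/ε_s+1/ε₂−1 = 3.330.
Solve for T_s⁴: T_s⁴ = (D₂·T₁⁴ + D₁·T₂⁴)/(D₁+D₂) = 1.252×10¹² K⁴.

T_s ≈ 1060 K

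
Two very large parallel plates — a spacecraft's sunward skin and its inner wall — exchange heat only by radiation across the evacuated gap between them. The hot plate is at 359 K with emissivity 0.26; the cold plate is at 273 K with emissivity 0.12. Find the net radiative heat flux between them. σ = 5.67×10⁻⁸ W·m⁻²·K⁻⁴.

q ≈ 56.1 W/m²

For two infinite grey parallel plates, q = σ(T₁⁴ − T₂⁴)/(1/ε₁ + 1/ε₂ − 1).
T₁⁴ − T₂⁴ = 1.661×10¹⁰ − 5.555×10⁹ = 1.106×10¹⁰ K⁴.
1/ε₁ + 1/ε₂ − 1 = 3.846 + 8.333 − 1 = 11.18.
q = 5.67×10⁻⁸ × 1.106×10¹⁰ / 11.18.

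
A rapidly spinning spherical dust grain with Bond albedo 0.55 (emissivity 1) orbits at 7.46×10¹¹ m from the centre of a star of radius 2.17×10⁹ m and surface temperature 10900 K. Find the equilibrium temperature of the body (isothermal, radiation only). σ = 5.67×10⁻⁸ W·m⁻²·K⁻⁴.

T ≈ 340 K

The star's surface emits σT_*⁴; at distance d the flux is S = σT_*⁴(R_*/d)².
S = 5.67×10⁻⁸·(10900)⁴·(2.17×10⁹/7.46×10¹¹)² = 6772 W/m².
For an isothermal sphere T⁴ = (1−a)S/(4σ) = 1.344×10¹⁰ K⁴.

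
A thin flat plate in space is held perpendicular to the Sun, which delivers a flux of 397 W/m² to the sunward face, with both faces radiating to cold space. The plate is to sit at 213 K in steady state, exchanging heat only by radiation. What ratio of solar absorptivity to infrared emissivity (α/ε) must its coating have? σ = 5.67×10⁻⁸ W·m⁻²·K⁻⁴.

α/ε ≈ 0.588

Balance: αS·A = εσ·2A·T⁴ ⇒ α/ε = 2σT⁴/S.
α/ε = 2·5.67×10⁻⁸·(213)⁴/397 = 2·5.67×10⁻⁸·2.058×10⁹/397.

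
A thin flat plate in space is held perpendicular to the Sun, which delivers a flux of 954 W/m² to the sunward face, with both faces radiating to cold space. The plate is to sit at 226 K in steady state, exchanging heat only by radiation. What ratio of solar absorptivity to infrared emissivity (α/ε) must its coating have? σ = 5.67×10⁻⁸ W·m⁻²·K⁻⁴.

Balance: αS·A = εσ·2A·T⁴ ⇒ α/ε = 2σT⁴/S.
α/ε = 2·5.67×10⁻⁸·(226)⁴/954 = 2·5.67×10⁻⁸·2.609×10⁹/954.

α/ε ≈ 0.310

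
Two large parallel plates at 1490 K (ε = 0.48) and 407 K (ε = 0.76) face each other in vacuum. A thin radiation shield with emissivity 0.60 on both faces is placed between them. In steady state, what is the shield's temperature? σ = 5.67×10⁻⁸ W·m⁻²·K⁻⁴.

In steady state the net flux on the hot side equals that on the cold side.
σ(T₁⁴−T_s⁴)/D₁ = σ(T_s⁴−T₂⁴)/D₂, with D₁ = 1/ε₁+1/ε_s−1 = 2.750, D₂ = 1/ε_s+1/ε₂−1 = 1.982.
Solve for T_s⁴: T_s⁴ = (D₂·T₁⁴ + D₁·T₂⁴)/(D₁+D₂) = 2.081×10¹² K⁴.

T_s ≈ 1200 K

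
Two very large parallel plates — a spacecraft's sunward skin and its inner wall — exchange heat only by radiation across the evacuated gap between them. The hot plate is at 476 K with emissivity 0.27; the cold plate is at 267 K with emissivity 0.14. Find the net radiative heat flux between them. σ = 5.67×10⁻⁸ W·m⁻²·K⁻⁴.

q ≈ 266 W/m²

For two infinite grey parallel plates, q = σ(T₁⁴ − T₂⁴)/(1/ε₁ + 1/ε₂ − 1).
T₁⁴ − T₂⁴ = 5.134×10¹⁰ − 5.082×10⁹ = 4.625×10¹⁰ K⁴.
1/ε₁ + 1/ε₂ − 1 = 3.704 + 7.143 − 1 = 9.847.
q = 5.67×10⁻⁸ × 4.625×10¹⁰ / 9.847.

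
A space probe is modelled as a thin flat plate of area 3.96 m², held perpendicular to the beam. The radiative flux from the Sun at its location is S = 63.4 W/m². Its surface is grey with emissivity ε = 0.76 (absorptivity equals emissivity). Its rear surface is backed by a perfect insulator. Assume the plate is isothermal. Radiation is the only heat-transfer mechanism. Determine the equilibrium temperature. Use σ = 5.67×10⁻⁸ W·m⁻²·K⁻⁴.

T ≈ 183 K

At equilibrium, absorbed power = emitted power.
Absorbing cross-section = A = 3.960 m²; emitting surface = A = 3.960 m² (ratio 1).
εS·A_cross = εσ·A_surf·T⁴  ⇒  T⁴ = S/(1σ)   (ε cancels).
T⁴ = 63.4/(1·5.67×10⁻⁸) = 1.118×10⁹ K⁴.
T = (1.118×10⁹)^(1/4).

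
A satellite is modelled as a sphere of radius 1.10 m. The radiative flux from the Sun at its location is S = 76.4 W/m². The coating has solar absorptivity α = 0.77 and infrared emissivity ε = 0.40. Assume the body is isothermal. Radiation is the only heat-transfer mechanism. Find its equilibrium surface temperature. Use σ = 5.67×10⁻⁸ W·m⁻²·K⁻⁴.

T ≈ 160 K

At equilibrium, absorbed power = emitted power.
Absorbing cross-section = πr² = 3.801 m²; emitting surface = 4πr² = 15.21 m² (ratio 4).
αS·A_cross = εσ·A_surf·T⁴  ⇒  T⁴ = αS/(ε·4σ).
T⁴ = 0.770·76.4/(0.40·4·5.67×10⁻⁸) = 6.485×10⁸ K⁴.
T = (6.485×10⁸)^(1/4).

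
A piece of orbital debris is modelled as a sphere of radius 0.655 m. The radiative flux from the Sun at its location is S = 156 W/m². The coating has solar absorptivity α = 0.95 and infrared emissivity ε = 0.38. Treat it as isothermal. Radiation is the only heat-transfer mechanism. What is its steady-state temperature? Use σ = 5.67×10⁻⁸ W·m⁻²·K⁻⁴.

T ≈ 204 K

At equilibrium, absorbed power = emitted power.
Absorbing cross-section = πr² = 1.348 m²; emitting surface = 4πr² = 5.391 m² (ratio 4).
αS·A_cross = εσ·A_surf·T⁴  ⇒  T⁴ = αS/(ε·4σ).
T⁴ = 0.950·156/(0.38·4·5.67×10⁻⁸) = 1.720×10⁹ K⁴.
T = (1.720×10⁹)^(1/4).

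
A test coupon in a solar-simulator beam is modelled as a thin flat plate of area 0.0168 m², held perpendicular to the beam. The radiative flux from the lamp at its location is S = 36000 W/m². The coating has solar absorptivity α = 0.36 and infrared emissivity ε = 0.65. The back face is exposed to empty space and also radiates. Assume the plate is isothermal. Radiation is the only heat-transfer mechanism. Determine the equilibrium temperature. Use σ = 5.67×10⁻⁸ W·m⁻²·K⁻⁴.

T ≈ 648 K

At equilibrium, absorbed power = emitted power.
Absorbing cross-section = A = 0.01680 m²; emitting surface = 2A = 0.03360 m² (ratio 2).
αS·A_cross = εσ·A_surf·T⁴  ⇒  T⁴ = αS/(ε·2σ).
T⁴ = 0.360·36000/(0.65·2·5.67×10⁻⁸) = 1.758×10¹¹ K⁴.
T = (1.758×10¹¹)^(1/4).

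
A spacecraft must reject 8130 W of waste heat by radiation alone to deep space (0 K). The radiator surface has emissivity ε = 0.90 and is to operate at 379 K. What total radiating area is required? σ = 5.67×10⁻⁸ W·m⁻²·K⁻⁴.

A ≈ 7.72 m²

P = εσA T⁴ ⇒ A = P/(εσT⁴).
T⁴ = 2.063×10¹⁰ K⁴.
A = 8130/(0.90 × 5.67×10⁻⁸ × 2.063×10¹⁰).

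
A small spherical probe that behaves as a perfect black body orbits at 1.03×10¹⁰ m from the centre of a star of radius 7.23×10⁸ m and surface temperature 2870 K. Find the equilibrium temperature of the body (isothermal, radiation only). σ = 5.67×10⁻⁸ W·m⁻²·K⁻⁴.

T ≈ 538 K

The star's surface emits σT_*⁴; at distance d the flux is S = σT_*⁴(R_*/d)².
S = 5.67×10⁻⁸·(2870)⁴·(7.23×10⁸/1.03×10¹⁰)² = 18950 W/m².
For an isothermal sphere T⁴ = (1−a)S/(4σ) = 8.357×10¹⁰ K⁴.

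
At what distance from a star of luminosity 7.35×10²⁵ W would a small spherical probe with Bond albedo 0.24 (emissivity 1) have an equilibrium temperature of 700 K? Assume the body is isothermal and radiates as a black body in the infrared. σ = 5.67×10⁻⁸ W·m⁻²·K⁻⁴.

For an isothermal black-emitting sphere, (1−a)S·πr² = σ·4πr²·T⁴ ⇒ S = 4σT⁴/(1−a).
S = 4·5.67×10⁻⁸·(700)⁴/0.760 = 71650 W/m².
Flux falls as S = L/(4πd²), so d = √(L/(4πS)) = √(7.35×10²⁵/(4π·71650)).

d ≈ 9.03×10⁹ m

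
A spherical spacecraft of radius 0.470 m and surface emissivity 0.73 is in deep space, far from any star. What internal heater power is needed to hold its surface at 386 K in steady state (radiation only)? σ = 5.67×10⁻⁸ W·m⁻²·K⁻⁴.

P ≈ 2550 W

P = εσ·4πr²·T⁴.
4πr² = 2.776 m²; T⁴ = 2.220×10¹⁰ K⁴.
P = 0.73·5.67×10⁻⁸·2.776·2.220×10¹⁰.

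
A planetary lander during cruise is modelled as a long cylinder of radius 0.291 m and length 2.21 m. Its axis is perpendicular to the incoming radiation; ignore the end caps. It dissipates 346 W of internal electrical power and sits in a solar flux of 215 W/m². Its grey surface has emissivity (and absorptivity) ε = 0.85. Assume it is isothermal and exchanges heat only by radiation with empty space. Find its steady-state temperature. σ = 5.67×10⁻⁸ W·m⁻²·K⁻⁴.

T ≈ 234 K

At steady state, absorbed solar power + internal power = radiated power.
Absorbed: α·S·A_cross = 0.85·215·1.286 = 235.1 W (cross-section 2rL).
Total input = 235.1 + 346 = 581.1 W.
Radiated: εσ·A_surf·T⁴ with A_surf = 2πrL = 4.041 m².
T⁴ = 581.1/(0.85·5.67×10⁻⁸·4.041) = 2.984×10⁹ K⁴.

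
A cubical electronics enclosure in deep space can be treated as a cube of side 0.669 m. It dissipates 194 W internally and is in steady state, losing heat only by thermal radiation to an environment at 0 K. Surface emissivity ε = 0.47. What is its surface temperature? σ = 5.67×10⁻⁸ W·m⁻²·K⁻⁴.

Steady state: internal power = radiated power, P = εσA T⁴.
Radiating area A = 6L² = 2.685 m².
T⁴ = P/(εσA) = 194/(0.47·5.67×10⁻⁸·2.685) = 2.711×10⁹ K⁴.
T = (2.711×10⁹)^(1/4).

T ≈ 228 K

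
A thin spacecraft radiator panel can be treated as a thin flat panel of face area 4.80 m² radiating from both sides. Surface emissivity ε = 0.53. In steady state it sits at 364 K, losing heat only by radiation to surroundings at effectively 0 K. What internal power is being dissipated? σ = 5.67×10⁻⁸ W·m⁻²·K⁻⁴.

P ≈ 5060 W

Steady state: P = εσA T⁴.
A = 2·4.80 = 9.600 m²; T⁴ = (364)⁴ = 1.756×10¹⁰ K⁴.
P = 0.53 × 5.67×10⁻⁸ × 9.600 × 1.756×10¹⁰.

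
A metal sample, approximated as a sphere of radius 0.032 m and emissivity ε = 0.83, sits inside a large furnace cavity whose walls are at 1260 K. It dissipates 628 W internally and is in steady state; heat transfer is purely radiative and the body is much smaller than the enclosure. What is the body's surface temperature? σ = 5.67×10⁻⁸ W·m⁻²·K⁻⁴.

T ≈ 1370 K

For a small grey body in a large enclosure, net radiated power = εσA(T⁴ − T_w⁴).
Steady state: P = εσA(T⁴ − T_w⁴) with A = 4πr² = 0.01287 m².
T⁴ = P/(εσA) + T_w⁴ = 628/(0.83·5.67×10⁻⁸·0.01287) + (1260)⁴
    = 1.037×10¹² + 2.520×10¹² = 3.557×10¹² K⁴.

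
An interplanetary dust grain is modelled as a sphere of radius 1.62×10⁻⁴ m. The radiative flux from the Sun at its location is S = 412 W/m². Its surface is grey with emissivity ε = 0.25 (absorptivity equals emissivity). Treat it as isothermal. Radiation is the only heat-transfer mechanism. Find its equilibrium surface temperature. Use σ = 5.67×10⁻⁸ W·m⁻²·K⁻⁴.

T ≈ 206 K

At equilibrium, absorbed power = emitted power.
Absorbing cross-section = πr² = 8.245×10⁻⁸ m²; emitting surface = 4πr² = 3.298×10⁻⁷ m² (ratio 4).
εS·A_cross = εσ·A_surf·T⁴  ⇒  T⁴ = S/(4σ)   (ε cancels).
T⁴ = 412/(4·5.67×10⁻⁸) = 1.817×10⁹ K⁴.
T = (1.817×10⁹)^(1/4).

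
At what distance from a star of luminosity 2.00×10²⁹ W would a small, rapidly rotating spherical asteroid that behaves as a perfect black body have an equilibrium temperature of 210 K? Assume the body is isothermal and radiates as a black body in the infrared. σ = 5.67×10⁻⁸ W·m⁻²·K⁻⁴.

For an isothermal black-emitting sphere, (1−a)S·πr² = σ·4πr²·T⁴ ⇒ S = 4σT⁴/(1−a).
S = 4·5.67×10⁻⁸·(210)⁴/1.00 = 441.1 W/m².
Flux falls as S = L/(4πd²), so d = √(L/(4πS)) = √(2.00×10²⁹/(4π·441.1)).

d ≈ 6.01×10¹² m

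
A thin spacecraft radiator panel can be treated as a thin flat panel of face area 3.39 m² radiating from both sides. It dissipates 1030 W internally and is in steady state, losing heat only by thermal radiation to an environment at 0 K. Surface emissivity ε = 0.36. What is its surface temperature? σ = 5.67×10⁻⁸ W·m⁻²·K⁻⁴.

T ≈ 294 K

Steady state: internal power = radiated power, P = εσA T⁴.
Radiating area A = 2·3.39 = 6.780 m².
T⁴ = P/(εσA) = 1030/(0.36·5.67×10⁻⁸·6.780) = 7.443×10⁹ K⁴.
T = (7.443×10⁹)^(1/4).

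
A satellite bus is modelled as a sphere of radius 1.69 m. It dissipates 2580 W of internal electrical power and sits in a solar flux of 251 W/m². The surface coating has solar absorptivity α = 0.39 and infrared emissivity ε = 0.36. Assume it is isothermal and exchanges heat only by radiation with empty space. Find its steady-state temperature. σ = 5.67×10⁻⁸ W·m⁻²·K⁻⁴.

T ≈ 262 K

At steady state, absorbed solar power + internal power = radiated power.
Absorbed: α·S·A_cross = 0.39·251·8.973 = 878.3 W (cross-section πr²).
Total input = 878.3 + 2580 = 3458 W.
Radiated: εσ·A_surf·T⁴ with A_surf = 4πr² = 35.89 m².
T⁴ = 3458/(0.36·5.67×10⁻⁸·35.89) = 4.721×10⁹ K⁴.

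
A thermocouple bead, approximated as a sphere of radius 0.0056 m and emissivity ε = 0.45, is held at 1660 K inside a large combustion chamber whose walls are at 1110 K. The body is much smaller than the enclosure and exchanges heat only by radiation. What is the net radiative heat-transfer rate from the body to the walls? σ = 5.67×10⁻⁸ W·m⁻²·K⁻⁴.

P_net ≈ 61.1 W

For a small grey body in a large enclosure: P_net = εσA(T_body⁴ − T_wall⁴).
A = 4πr² = 3.941×10⁻⁴ m²; T_body⁴ − T_wall⁴ = 7.593×10¹² − 1.518×10¹² = 6.075×10¹² K⁴.
|P_net| = 0.45·5.67×10⁻⁸·3.941×10⁻⁴·6.075×10¹².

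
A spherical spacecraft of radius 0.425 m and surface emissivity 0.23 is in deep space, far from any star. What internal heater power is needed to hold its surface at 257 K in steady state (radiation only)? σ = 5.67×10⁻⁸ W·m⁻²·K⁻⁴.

P = εσ·4πr²·T⁴.
4πr² = 2.270 m²; T⁴ = 4.362×10⁹ K⁴.
P = 0.23·5.67×10⁻⁸·2.270·4.362×10⁹.

P ≈ 129 W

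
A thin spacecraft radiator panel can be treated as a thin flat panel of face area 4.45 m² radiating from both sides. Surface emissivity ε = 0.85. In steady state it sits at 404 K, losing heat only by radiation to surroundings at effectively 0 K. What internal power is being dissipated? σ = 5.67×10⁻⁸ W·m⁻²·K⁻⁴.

Steady state: P = εσA T⁴.
A = 2·4.45 = 8.900 m²; T⁴ = (404)⁴ = 2.664×10¹⁰ K⁴.
P = 0.85 × 5.67×10⁻⁸ × 8.900 × 2.664×10¹⁰.

P ≈ 11400 W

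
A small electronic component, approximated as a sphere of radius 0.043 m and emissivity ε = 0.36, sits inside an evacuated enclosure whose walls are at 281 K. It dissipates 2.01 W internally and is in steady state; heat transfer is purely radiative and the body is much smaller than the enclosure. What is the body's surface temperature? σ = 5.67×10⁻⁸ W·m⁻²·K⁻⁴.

T ≈ 320 K

For a small grey body in a large enclosure, net radiated power = εσA(T⁴ − T_w⁴).
Steady state: P = εσA(T⁴ − T_w⁴) with A = 4πr² = 0.02324 m².
T⁴ = P/(εσA) + T_w⁴ = 2.01/(0.36·5.67×10⁻⁸·0.02324) + (281)⁴
    = 4.238×10⁹ + 6.235×10⁹ = 1.047×10¹⁰ K⁴.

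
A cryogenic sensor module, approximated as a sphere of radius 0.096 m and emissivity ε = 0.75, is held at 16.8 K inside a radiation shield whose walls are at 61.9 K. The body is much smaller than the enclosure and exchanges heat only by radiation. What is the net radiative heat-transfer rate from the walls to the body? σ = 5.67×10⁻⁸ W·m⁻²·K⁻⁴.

For a small grey body in a large enclosure: P_net = εσA(T_body⁴ − T_wall⁴).
A = 4πr² = 0.1158 m²; T_body⁴ − T_wall⁴ = 79660 − 1.468×10⁷ = -1.460×10⁷ K⁴.
|P_net| = 0.75·5.67×10⁻⁸·0.1158·1.460×10⁷.

P_net ≈ 0.0719 W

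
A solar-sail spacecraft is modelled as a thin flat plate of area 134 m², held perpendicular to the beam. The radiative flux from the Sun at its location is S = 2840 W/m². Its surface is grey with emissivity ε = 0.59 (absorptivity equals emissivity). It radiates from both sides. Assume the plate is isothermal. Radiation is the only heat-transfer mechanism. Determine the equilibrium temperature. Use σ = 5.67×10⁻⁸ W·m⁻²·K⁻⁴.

T ≈ 398 K

At equilibrium, absorbed power = emitted power.
Absorbing cross-section = A = 134.0 m²; emitting surface = 2A = 268.0 m² (ratio 2).
εS·A_cross = εσ·A_surf·T⁴  ⇒  T⁴ = S/(2σ)   (ε cancels).
T⁴ = 2840/(2·5.67×10⁻⁸) = 2.504×10¹⁰ K⁴.
T = (2.504×10¹⁰)^(1/4).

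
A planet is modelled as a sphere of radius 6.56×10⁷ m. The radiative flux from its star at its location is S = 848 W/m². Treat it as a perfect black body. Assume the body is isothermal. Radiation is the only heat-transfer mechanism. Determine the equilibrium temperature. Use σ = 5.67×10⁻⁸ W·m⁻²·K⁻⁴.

At equilibrium, absorbed power = emitted power.
Absorbing cross-section = πr² = 1.352×10¹⁶ m²; emitting surface = 4πr² = 5.408×10¹⁶ m² (ratio 4).
S·A_cross = εσ·A_surf·T⁴  ⇒  T⁴ = S/(4σ).
T⁴ = 1.00·848/(4·5.67×10⁻⁸) = 3.739×10⁹ K⁴.
T = (3.739×10⁹)^(1/4).

T ≈ 247 K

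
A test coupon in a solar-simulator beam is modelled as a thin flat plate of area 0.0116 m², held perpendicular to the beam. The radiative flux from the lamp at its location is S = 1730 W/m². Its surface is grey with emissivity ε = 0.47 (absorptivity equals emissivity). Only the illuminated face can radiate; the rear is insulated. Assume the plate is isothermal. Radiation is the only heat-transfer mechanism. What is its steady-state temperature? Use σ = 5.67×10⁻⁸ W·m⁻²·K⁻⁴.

At equilibrium, absorbed power = emitted power.
Absorbing cross-section = A = 0.01160 m²; emitting surface = A = 0.01160 m² (ratio 1).
εS·A_cross = εσ·A_surf·T⁴  ⇒  T⁴ = S/(1σ)   (ε cancels).
T⁴ = 1730/(1·5.67×10⁻⁸) = 3.051×10¹⁰ K⁴.
T = (3.051×10¹⁰)^(1/4).

T ≈ 418 K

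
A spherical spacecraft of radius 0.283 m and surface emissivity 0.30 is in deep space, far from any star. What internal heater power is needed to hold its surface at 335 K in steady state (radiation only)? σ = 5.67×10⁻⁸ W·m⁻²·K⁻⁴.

P = εσ·4πr²·T⁴.
4πr² = 1.006 m²; T⁴ = 1.259×10¹⁰ K⁴.
P = 0.30·5.67×10⁻⁸·1.006·1.259×10¹⁰.

P ≈ 216 W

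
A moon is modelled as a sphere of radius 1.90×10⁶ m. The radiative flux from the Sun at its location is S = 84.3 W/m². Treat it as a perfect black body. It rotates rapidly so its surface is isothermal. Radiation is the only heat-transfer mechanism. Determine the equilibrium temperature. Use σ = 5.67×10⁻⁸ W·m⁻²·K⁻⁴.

At equilibrium, absorbed power = emitted power.
Absorbing cross-section = πr² = 1.134×10¹³ m²; emitting surface = 4πr² = 4.536×10¹³ m² (ratio 4).
S·A_cross = εσ·A_surf·T⁴  ⇒  T⁴ = S/(4σ).
T⁴ = 1.00·84.3/(4·5.67×10⁻⁸) = 3.717×10⁸ K⁴.
T = (3.717×10⁸)^(1/4).

T ≈ 139 K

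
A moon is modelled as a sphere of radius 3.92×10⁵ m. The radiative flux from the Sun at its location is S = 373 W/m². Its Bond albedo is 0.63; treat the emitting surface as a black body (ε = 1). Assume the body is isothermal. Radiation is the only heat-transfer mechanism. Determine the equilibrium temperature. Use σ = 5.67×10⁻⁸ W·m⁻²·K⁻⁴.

T ≈ 157 K

At equilibrium, absorbed power = emitted power.
Absorbing cross-section = πr² = 4.827×10¹¹ m²; emitting surface = 4πr² = 1.931×10¹² m² (ratio 4).
(1−a)S·A_cross = εσ·A_surf·T⁴  ⇒  T⁴ = (1−a)S/(4σ).
T⁴ = 0.370·373/(4·5.67×10⁻⁸) = 6.085×10⁸ K⁴.
T = (6.085×10⁸)^(1/4).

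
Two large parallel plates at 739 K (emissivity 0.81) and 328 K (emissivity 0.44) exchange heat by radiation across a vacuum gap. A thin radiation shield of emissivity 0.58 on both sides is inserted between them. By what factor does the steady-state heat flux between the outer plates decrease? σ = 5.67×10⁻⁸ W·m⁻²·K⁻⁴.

factor ≈ 1.98

Without shield: q₀ = σΔ(T⁴)/(1/ε₁+1/ε₂−1) with denominator 2.507.
With shield the two gaps are in series; the resistances add: (1/ε₁+1/ε_s−1)+(1/ε_s+1/ε₂−1) = 1.959+2.997 = 4.956.
Heat-flux ratio q₀/q = 4.956/2.507.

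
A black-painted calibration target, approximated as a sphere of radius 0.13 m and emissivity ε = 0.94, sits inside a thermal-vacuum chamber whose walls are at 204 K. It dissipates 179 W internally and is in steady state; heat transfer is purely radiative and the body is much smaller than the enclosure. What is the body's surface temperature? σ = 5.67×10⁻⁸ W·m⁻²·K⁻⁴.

T ≈ 364 K

For a small grey body in a large enclosure, net radiated power = εσA(T⁴ − T_w⁴).
Steady state: P = εσA(T⁴ − T_w⁴) with A = 4πr² = 0.2124 m².
T⁴ = P/(εσA) + T_w⁴ = 179/(0.94·5.67×10⁻⁸·0.2124) + (204)⁴
    = 1.581×10¹⁰ + 1.732×10⁹ = 1.755×10¹⁰ K⁴.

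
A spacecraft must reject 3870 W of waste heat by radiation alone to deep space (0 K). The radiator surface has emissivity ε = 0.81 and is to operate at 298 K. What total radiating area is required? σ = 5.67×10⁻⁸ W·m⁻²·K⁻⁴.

A ≈ 10.7 m²

P = εσA T⁴ ⇒ A = P/(εσT⁴).
T⁴ = 7.886×10⁹ K⁴.
A = 3870/(0.81 × 5.67×10⁻⁸ × 7.886×10⁹).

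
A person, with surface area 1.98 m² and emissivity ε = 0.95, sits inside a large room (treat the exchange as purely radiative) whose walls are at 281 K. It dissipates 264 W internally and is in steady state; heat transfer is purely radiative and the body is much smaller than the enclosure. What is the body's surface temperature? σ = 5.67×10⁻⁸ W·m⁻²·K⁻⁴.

For a small grey body in a large enclosure, net radiated power = εσA(T⁴ − T_w⁴).
Steady state: P = εσA(T⁴ − T_w⁴) with A = 1.98 m².
T⁴ = P/(εσA) + T_w⁴ = 264/(0.95·5.67×10⁻⁸·1.980) + (281)⁴
    = 2.475×10⁹ + 6.235×10⁹ = 8.710×10⁹ K⁴.

T ≈ 305 K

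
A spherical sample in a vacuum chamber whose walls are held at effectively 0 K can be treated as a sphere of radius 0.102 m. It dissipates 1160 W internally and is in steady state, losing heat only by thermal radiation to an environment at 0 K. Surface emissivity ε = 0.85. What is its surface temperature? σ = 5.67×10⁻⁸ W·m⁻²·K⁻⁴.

Steady state: internal power = radiated power, P = εσA T⁴.
Radiating area A = 4πr² = 0.1307 m².
T⁴ = P/(εσA) = 1160/(0.85·5.67×10⁻⁸·0.1307) = 1.841×10¹¹ K⁴.
T = (1.841×10¹¹)^(1/4).

T ≈ 655 K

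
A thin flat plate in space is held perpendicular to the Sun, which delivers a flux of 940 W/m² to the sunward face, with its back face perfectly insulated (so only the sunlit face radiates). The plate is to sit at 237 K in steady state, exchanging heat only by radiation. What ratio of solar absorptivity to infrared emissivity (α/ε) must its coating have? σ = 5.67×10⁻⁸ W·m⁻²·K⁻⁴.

Balance: αS·A = εσ·1A·T⁴ ⇒ α/ε = σT⁴/S.
α/ε = 5.67×10⁻⁸·(237)⁴/940 = 5.67×10⁻⁸·3.155×10⁹/940.

α/ε ≈ 0.190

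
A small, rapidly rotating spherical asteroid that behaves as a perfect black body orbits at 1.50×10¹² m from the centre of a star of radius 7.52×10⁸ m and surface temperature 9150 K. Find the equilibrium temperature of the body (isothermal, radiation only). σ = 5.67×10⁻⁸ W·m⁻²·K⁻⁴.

The star's surface emits σT_*⁴; at distance d the flux is S = σT_*⁴(R_*/d)².
S = 5.67×10⁻⁸·(9150)⁴·(7.52×10⁸/1.50×10¹²)² = 99.89 W/m².
For an isothermal sphere T⁴ = (1−a)S/(4σ) = 4.404×10⁸ K⁴.

T ≈ 145 K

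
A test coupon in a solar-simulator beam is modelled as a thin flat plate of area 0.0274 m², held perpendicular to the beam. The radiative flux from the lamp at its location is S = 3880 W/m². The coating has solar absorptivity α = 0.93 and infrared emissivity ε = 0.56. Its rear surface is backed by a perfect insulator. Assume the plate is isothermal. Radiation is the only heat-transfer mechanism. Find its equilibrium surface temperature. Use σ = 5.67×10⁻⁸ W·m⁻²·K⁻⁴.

T ≈ 581 K

At equilibrium, absorbed power = emitted power.
Absorbing cross-section = A = 0.02740 m²; emitting surface = A = 0.02740 m² (ratio 1).
αS·A_cross = εσ·A_surf·T⁴  ⇒  T⁴ = αS/(ε·1σ).
T⁴ = 0.930·3880/(0.56·1·5.67×10⁻⁸) = 1.136×10¹¹ K⁴.
T = (1.136×10¹¹)^(1/4).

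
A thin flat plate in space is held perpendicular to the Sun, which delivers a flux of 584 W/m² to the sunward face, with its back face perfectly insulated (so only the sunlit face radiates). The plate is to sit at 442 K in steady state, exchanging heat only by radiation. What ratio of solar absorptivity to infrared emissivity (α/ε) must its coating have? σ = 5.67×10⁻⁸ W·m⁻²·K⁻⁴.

Balance: αS·A = εσ·1A·T⁴ ⇒ α/ε = σT⁴/S.
α/ε = 5.67×10⁻⁸·(442)⁴/584 = 5.67×10⁻⁸·3.817×10¹⁰/584.

α/ε ≈ 3.71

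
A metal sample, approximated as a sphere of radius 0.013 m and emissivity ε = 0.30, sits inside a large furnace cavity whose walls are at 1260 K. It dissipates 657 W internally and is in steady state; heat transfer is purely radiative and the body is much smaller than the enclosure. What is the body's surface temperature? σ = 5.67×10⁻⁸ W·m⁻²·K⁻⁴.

T ≈ 2130 K

For a small grey body in a large enclosure, net radiated power = εσA(T⁴ − T_w⁴).
Steady state: P = εσA(T⁴ − T_w⁴) with A = 4πr² = 0.002124 m².
T⁴ = P/(εσA) + T_w⁴ = 657/(0.30·5.67×10⁻⁸·0.002124) + (1260)⁴
    = 1.819×10¹³ + 2.520×10¹² = 2.071×10¹³ K⁴.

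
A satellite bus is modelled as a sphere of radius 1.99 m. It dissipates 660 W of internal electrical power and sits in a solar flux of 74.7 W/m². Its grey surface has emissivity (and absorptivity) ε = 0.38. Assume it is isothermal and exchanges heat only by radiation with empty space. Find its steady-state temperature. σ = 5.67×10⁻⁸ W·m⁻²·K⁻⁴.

T ≈ 175 K

At steady state, absorbed solar power + internal power = radiated power.
Absorbed: α·S·A_cross = 0.38·74.7·12.44 = 353.2 W (cross-section πr²).
Total input = 353.2 + 660 = 1013 W.
Radiated: εσ·A_surf·T⁴ with A_surf = 4πr² = 49.76 m².
T⁴ = 1013/(0.38·5.67×10⁻⁸·49.76) = 9.449×10⁸ K⁴.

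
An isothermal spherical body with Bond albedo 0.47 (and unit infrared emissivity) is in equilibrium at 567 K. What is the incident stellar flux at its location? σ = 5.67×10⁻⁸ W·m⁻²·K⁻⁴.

S ≈ 44200 W/m²

(1−a)S·πr² = σ·4πr²·T⁴ ⇒ S = 4σT⁴/(1−a).
S = 4·5.67×10⁻⁸·1.034×10¹¹/0.530.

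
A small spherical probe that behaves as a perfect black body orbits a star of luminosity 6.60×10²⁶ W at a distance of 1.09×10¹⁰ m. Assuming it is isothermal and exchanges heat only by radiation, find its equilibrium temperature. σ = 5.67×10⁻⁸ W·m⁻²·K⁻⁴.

T ≈ 1180 K

First find the stellar flux at distance d: S = L/(4πd²) = 6.60×10²⁶/(4π·(1.09×10¹⁰)²) = 4.421×10⁵ W/m².
For an isothermal sphere, absorbed (1−a)S·πr² = emitted σ·4πr²·T⁴, so T⁴ = (1−a)S/(4σ).
T⁴ = 1.00·4.421×10⁵/(4·5.67×10⁻⁸) = 1.949×10¹² K⁴.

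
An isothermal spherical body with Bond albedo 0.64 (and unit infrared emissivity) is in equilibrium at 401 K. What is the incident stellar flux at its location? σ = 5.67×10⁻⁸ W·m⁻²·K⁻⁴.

S ≈ 16300 W/m²

(1−a)S·πr² = σ·4πr²·T⁴ ⇒ S = 4σT⁴/(1−a).
S = 4·5.67×10⁻⁸·2.586×10¹⁰/0.360.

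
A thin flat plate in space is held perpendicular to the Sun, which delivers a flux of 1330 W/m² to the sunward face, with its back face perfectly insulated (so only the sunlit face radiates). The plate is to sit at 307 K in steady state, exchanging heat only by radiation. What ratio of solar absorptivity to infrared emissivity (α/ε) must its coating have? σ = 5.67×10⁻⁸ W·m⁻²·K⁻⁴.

α/ε ≈ 0.379

Balance: αS·A = εσ·1A·T⁴ ⇒ α/ε = σT⁴/S.
α/ε = 5.67×10⁻⁸·(307)⁴/1330 = 5.67×10⁻⁸·8.883×10⁹/1330.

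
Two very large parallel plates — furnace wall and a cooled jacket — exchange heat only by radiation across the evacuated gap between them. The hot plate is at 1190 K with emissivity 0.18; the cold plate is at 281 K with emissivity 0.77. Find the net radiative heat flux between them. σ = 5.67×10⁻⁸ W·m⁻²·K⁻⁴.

For two infinite grey parallel plates, q = σ(T₁⁴ − T₂⁴)/(1/ε₁ + 1/ε₂ − 1).
T₁⁴ − T₂⁴ = 2.005×10¹² − 6.235×10⁹ = 1.999×10¹² K⁴.
1/ε₁ + 1/ε₂ − 1 = 5.556 + 1.299 − 1 = 5.854.
q = 5.67×10⁻⁸ × 1.999×10¹² / 5.854.

q ≈ 19400 W/m²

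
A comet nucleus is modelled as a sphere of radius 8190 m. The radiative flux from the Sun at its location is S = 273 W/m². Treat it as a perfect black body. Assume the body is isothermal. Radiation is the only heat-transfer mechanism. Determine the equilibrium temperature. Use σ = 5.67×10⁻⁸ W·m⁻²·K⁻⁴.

T ≈ 186 K

At equilibrium, absorbed power = emitted power.
Absorbing cross-section = πr² = 2.107×10⁸ m²; emitting surface = 4πr² = 8.429×10⁸ m² (ratio 4).
S·A_cross = εσ·A_surf·T⁴  ⇒  T⁴ = S/(4σ).
T⁴ = 1.00·273/(4·5.67×10⁻⁸) = 1.204×10⁹ K⁴.
T = (1.204×10⁹)^(1/4).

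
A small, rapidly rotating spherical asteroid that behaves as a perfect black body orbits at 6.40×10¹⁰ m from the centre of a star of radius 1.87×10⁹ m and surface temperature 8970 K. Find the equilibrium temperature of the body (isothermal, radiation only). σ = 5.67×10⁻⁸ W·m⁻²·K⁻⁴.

The star's surface emits σT_*⁴; at distance d the flux is S = σT_*⁴(R_*/d)².
S = 5.67×10⁻⁸·(8970)⁴·(1.87×10⁹/6.40×10¹⁰)² = 3.134×10⁵ W/m².
For an isothermal sphere T⁴ = (1−a)S/(4σ) = 1.382×10¹² K⁴.

T ≈ 1080 K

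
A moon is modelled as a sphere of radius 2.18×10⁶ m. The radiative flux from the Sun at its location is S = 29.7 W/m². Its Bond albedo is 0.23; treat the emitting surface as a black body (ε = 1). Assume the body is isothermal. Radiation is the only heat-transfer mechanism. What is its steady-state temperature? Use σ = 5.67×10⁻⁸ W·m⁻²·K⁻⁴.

At equilibrium, absorbed power = emitted power.
Absorbing cross-section = πr² = 1.493×10¹³ m²; emitting surface = 4πr² = 5.972×10¹³ m² (ratio 4).
(1−a)S·A_cross = εσ·A_surf·T⁴  ⇒  T⁴ = (1−a)S/(4σ).
T⁴ = 0.770·29.7/(4·5.67×10⁻⁸) = 1.008×10⁸ K⁴.
T = (1.008×10⁸)^(1/4).

T ≈ 100 K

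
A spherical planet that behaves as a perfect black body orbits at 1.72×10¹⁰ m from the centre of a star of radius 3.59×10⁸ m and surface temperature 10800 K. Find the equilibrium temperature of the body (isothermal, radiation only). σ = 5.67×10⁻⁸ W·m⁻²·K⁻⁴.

The star's surface emits σT_*⁴; at distance d the flux is S = σT_*⁴(R_*/d)².
S = 5.67×10⁻⁸·(10800)⁴·(3.59×10⁸/1.72×10¹⁰)² = 3.361×10⁵ W/m².
For an isothermal sphere T⁴ = (1−a)S/(4σ) = 1.482×10¹² K⁴.

T ≈ 1100 K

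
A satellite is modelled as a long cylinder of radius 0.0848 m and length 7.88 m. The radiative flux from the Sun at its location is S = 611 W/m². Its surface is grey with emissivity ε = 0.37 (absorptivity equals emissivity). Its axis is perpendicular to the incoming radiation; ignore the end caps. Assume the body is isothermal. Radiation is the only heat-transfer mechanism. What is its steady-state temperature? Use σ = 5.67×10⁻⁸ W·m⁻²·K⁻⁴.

At equilibrium, absorbed power = emitted power.
Absorbing cross-section = 2rL = 1.336 m²; emitting surface = 2πrL = 4.199 m² (ratio π).
εS·A_cross = εσ·A_surf·T⁴  ⇒  T⁴ = S/(πσ)   (ε cancels).
T⁴ = 611/(π·5.67×10⁻⁸) = 3.430×10⁹ K⁴.
T = (3.430×10⁹)^(1/4).

T ≈ 242 K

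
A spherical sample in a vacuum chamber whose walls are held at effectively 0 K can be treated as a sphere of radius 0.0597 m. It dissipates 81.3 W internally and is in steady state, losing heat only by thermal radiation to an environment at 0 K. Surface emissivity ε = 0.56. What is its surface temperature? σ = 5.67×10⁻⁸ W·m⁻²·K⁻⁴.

T ≈ 489 K

Steady state: internal power = radiated power, P = εσA T⁴.
Radiating area A = 4πr² = 0.04479 m².
T⁴ = P/(εσA) = 81.3/(0.56·5.67×10⁻⁸·0.04479) = 5.717×10¹⁰ K⁴.
T = (5.717×10¹⁰)^(1/4).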